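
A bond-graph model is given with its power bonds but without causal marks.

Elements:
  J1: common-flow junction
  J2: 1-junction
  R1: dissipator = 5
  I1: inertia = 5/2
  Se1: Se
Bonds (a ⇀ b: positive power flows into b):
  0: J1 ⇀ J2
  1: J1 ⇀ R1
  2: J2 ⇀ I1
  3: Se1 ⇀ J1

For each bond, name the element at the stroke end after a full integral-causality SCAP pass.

b0 →J2
b1 →J1
b2 →I1
b3 →J1

β3 stroke at J1  (Se1: effort source, stroke at far end)
β2 stroke at I1  (I1 integral (f out))
β0 stroke at J2  (J2 flow already set via bond 2)
β1 stroke at J1  (common-f at J1 fixed by 0)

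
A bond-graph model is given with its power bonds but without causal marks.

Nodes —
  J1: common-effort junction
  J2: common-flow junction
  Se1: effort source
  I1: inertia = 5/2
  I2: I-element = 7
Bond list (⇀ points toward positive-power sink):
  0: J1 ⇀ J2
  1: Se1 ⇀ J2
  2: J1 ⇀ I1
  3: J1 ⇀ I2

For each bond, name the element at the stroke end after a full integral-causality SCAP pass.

bond 0 stroke→J1
bond 1 stroke→J2
bond 2 stroke→I1
bond 3 stroke→I2

#1 stroke→J2  (source Se1 imposes e)
#0 stroke→J1  (closing 1-jn rule on J2)
#2 stroke→I1  (J1 effort already set via bond 0)
#3 stroke→I2  (common-e at J1 fixed by 0)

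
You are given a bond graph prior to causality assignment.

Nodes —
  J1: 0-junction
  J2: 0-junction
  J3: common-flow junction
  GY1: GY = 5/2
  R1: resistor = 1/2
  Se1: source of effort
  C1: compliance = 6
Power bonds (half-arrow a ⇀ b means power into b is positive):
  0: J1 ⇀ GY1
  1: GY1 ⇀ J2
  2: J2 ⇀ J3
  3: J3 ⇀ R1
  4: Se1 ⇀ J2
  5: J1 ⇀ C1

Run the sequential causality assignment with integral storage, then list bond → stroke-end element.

β4 stroke at J2  (Se1: effort source, stroke at far end)
β1 stroke at GY1  (J2 effort already set via bond 4)
β2 stroke at J3  (J2 effort already set via bond 4)
β3 stroke at R1  (J3: last free bond brings flow in)
β0 stroke at GY1  (GY GY1: same side as bond 1)
β5 stroke at J1  (J1 needs exactly one e-in)

b0 stroke→GY1
b1 stroke→GY1
b2 stroke→J3
b3 stroke→R1
b4 stroke→J2
b5 stroke→J1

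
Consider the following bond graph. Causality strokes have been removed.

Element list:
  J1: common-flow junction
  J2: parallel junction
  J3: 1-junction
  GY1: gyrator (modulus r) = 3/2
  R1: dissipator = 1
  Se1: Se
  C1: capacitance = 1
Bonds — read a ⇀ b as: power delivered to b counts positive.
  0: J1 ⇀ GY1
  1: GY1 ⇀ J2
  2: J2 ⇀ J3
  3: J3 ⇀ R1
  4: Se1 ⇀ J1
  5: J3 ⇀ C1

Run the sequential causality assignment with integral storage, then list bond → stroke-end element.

#4 stroke at J1  (Se1 (Se) sets effort on bond)
#0 stroke at GY1  (closing 1-jn rule on J1)
#1 stroke at GY1  (GY1: gyrator matches bond 0)
#2 stroke at J2  (only one effort-in slot at J2)
#3 stroke at J3  (common-f at J3 fixed by 2)
#5 stroke at J3  (J3 flow already set via bond 2)

b0 stroke at GY1
b1 stroke at GY1
b2 stroke at J2
b3 stroke at J3
b4 stroke at J1
b5 stroke at J3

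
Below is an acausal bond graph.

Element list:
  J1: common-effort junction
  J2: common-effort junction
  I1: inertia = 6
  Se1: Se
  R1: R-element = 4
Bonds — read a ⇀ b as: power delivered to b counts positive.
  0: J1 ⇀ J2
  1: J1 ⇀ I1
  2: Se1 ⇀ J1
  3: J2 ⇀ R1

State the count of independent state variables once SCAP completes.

1  (I1 all integral)

b2 stroke at J1  (Se1 fixes effort; stroke away)
b0 stroke at J2  (J1 effort already set via bond 2)
b1 stroke at I1  (J1: bond 2 brought effort, rest push out)
b3 stroke at R1  (J2 effort already set via bond 0)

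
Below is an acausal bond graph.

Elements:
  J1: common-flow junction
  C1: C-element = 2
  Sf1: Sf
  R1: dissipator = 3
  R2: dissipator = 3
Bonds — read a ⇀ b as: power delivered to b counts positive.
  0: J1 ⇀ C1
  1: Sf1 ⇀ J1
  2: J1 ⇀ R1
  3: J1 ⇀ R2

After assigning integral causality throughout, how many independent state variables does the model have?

b1 stroke at Sf1  (Sf1 (Sf) sets flow on bond)
b0 stroke at J1  (J1: bond 1 brought flow, rest push out)
b2 stroke at J1  (1-jn J1 has f-setter on 1)
b3 stroke at J1  (common-f at J1 fixed by 1)

1  (C1 all integral)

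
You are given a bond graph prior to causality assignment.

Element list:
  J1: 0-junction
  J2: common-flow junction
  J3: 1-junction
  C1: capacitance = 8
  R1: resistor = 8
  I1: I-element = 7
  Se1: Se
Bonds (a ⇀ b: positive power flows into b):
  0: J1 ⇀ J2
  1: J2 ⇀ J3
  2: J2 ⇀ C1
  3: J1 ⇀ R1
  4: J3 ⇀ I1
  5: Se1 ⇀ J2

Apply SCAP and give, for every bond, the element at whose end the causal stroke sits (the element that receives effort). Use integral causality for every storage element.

b5 →J2  (source Se1 imposes e)
b2 →J2  (C1: C, integral causality)
b4 →I1  (I1 outputs flow p/I1)
b1 →J3  (1-jn J3 has f-setter on 4)
b0 →J2  (J2: bond 1 brought flow, rest push out)
b3 →J1  (only one effort-in slot at J1)

β0 stroke→J2
β1 stroke→J3
β2 stroke→J2
β3 stroke→J1
β4 stroke→I1
β5 stroke→J2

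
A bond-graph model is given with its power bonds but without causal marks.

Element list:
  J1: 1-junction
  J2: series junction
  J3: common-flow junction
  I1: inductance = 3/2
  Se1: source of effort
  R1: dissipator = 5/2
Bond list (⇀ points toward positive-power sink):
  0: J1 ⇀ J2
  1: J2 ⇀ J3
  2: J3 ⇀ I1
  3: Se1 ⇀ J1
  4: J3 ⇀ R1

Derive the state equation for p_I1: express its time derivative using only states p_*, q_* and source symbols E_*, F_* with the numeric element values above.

dp_I1/dt = E_Se1 - 5*p_I1/3

#3 stroke→J1  (Se1 (Se) sets effort on bond)
#0 stroke→J2  (J1: last free bond brings flow in)
#1 stroke→J3  (J2 needs exactly one f-in)
#2 stroke→I1  (I1 outputs flow p/I1)
#4 stroke→J3  (J3: bond 2 brought flow, rest push out)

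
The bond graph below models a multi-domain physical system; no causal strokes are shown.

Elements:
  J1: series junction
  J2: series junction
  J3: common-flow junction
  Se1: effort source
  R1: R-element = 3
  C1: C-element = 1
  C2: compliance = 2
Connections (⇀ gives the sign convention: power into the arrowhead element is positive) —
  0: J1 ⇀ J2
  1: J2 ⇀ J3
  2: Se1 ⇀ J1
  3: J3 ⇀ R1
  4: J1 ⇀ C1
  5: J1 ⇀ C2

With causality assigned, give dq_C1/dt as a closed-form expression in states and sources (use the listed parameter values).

bond 2 stroke at J1  (source Se1 imposes e)
bond 4 stroke at J1  (C1 outputs effort q/C1)
bond 5 stroke at J1  (C2 outputs effort q/C2)
bond 0 stroke at J2  (only one flow-in slot at J1)
bond 1 stroke at J3  (J2: last free bond brings flow in)
bond 3 stroke at R1  (closing 1-jn rule on J3)

dq_C1/dt = E_Se1/3 - q_C1/3 - q_C2/6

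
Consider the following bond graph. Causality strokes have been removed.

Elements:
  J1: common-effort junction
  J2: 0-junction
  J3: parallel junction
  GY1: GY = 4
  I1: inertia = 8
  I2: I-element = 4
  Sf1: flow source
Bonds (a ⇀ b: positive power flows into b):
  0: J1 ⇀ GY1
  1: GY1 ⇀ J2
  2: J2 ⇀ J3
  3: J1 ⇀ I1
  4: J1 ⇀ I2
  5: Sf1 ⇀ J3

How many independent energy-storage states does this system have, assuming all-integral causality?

2  (I1, I2 all integral)

bond 5 |Sf1  (Sf1 fixes flow; stroke at Sf1)
bond 2 |J3  (closing 0-jn rule on J3)
bond 1 |J2  (only one effort-in slot at J2)
bond 0 |J1  (GY1: gyrator matches bond 1)
bond 3 |I1  (J1: bond 0 brought effort, rest push out)
bond 4 |I2  (J1 effort already set via bond 0)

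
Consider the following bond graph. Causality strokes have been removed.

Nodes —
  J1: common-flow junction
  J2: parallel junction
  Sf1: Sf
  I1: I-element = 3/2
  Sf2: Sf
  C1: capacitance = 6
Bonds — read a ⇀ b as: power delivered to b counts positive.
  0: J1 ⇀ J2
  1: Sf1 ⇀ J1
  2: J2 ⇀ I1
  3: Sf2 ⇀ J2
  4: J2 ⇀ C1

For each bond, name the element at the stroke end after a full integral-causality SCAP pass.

b0 →J1
b1 →Sf1
b2 →I1
b3 →Sf2
b4 →J2

b1 stroke at Sf1  (Sf1 fixes flow; stroke at Sf1)
b3 stroke at Sf2  (source Sf2 imposes f)
b0 stroke at J1  (J1 flow already set via bond 1)
b2 stroke at I1  (I1: I, integral causality)
b4 stroke at J2  (only one effort-in slot at J2)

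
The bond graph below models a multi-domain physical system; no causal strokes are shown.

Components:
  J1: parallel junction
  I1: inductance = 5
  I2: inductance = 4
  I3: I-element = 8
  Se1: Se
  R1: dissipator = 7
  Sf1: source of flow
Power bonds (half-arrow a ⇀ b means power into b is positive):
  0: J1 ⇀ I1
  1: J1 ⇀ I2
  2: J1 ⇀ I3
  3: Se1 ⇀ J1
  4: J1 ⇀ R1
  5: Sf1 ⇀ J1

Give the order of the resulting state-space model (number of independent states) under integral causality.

3  (I1, I2, I3 all integral)

b3 |J1  (source Se1 imposes e)
b5 |Sf1  (Sf1 (Sf) sets flow on bond)
b0 |I1  (J1: bond 3 brought effort, rest push out)
b1 |I2  (J1: bond 3 brought effort, rest push out)
b2 |I3  (J1 effort already set via bond 3)
b4 |R1  (0-jn J1 has e-setter on 3)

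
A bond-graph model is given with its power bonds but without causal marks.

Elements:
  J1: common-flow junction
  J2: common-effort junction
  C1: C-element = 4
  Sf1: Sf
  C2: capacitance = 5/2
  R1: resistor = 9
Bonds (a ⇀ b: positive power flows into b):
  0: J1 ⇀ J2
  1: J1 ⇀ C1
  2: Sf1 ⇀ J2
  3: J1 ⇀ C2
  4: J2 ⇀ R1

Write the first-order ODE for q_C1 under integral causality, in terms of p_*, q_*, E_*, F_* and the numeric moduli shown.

dq_C1/dt = -F_Sf1 - q_C1/36 - 2*q_C2/45

bond 2 |Sf1  (source Sf1 imposes f)
bond 1 |J1  (C1 outputs effort q/C1)
bond 3 |J1  (C2: C, integral causality)
bond 0 |J2  (only one flow-in slot at J1)
bond 4 |R1  (0-jn J2 has e-setter on 0)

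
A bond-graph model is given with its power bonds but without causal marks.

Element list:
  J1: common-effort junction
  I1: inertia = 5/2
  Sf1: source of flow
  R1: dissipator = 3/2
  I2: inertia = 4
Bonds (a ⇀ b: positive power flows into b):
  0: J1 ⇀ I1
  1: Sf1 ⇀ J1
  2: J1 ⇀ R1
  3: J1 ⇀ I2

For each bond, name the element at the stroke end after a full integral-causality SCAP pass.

β0 stroke→I1
β1 stroke→Sf1
β2 stroke→J1
β3 stroke→I2

β1 stroke at Sf1  (Sf1: flow source, stroke at near end)
β0 stroke at I1  (prefer integral on I1)
β3 stroke at I2  (I2 integral (f out))
β2 stroke at J1  (J1 needs exactly one e-in)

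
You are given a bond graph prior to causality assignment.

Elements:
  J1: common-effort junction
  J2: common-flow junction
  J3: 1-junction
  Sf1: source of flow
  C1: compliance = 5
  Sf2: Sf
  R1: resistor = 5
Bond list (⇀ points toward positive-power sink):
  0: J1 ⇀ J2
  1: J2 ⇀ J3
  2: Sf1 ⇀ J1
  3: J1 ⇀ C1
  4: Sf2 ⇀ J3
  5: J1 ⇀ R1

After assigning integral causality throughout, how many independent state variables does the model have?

bond 2 stroke at Sf1  (Sf1: flow source, stroke at near end)
bond 4 stroke at Sf2  (Sf2: flow source, stroke at near end)
bond 1 stroke at J3  (common-f at J3 fixed by 4)
bond 0 stroke at J2  (J2 flow already set via bond 1)
bond 3 stroke at J1  (C1: C, integral causality)
bond 5 stroke at R1  (J1 effort already set via bond 3)

1  (C1 all integral)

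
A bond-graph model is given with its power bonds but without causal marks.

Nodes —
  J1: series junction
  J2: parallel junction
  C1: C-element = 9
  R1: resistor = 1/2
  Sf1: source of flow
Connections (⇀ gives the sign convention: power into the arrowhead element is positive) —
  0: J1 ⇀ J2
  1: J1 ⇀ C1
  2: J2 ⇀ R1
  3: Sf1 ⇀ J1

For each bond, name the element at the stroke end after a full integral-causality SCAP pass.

bond 0 stroke at J1
bond 1 stroke at J1
bond 2 stroke at J2
bond 3 stroke at Sf1

β3 |Sf1  (source Sf1 imposes f)
β0 |J1  (1-jn J1 has f-setter on 3)
β1 |J1  (common-f at J1 fixed by 3)
β2 |J2  (only one effort-in slot at J2)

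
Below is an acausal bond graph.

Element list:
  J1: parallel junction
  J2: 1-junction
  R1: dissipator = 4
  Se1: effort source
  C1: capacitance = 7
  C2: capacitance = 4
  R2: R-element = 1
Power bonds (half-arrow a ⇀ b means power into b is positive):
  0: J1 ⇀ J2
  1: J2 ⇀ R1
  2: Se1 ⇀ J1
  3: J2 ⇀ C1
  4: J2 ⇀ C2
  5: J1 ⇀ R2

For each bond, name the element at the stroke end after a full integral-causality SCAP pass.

β2 →J1  (Se1 fixes effort; stroke away)
β0 →J2  (common-e at J1 fixed by 2)
β5 →R2  (common-e at J1 fixed by 2)
β3 →J2  (prefer integral on C1)
β4 →J2  (C2: C, integral causality)
β1 →R1  (J2: last free bond brings flow in)

bond 0 stroke→J2
bond 1 stroke→R1
bond 2 stroke→J1
bond 3 stroke→J2
bond 4 stroke→J2
bond 5 stroke→R2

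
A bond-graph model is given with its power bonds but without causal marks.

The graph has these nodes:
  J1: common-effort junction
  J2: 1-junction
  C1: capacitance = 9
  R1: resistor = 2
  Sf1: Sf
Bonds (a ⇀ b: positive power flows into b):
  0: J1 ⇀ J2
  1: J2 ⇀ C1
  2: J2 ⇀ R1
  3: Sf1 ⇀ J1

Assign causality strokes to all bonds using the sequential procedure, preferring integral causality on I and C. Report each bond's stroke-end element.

#0 →J1
#1 →J2
#2 →J2
#3 →Sf1

b3 |Sf1  (Sf1 fixes flow; stroke at Sf1)
b0 |J1  (J1: last free bond brings effort in)
b1 |J2  (J2 flow already set via bond 0)
b2 |J2  (common-f at J2 fixed by 0)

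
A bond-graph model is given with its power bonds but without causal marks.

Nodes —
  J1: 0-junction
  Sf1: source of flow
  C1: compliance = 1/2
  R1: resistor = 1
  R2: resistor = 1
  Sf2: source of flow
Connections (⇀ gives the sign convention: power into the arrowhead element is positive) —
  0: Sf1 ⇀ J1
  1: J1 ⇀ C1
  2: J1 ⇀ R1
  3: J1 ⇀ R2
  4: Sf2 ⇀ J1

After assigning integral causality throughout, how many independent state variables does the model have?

bond 0 →Sf1  (Sf1 fixes flow; stroke at Sf1)
bond 4 →Sf2  (source Sf2 imposes f)
bond 1 →J1  (C1: C, integral causality)
bond 2 →R1  (J1 effort already set via bond 1)
bond 3 →R2  (J1 effort already set via bond 1)

1  (C1 all integral)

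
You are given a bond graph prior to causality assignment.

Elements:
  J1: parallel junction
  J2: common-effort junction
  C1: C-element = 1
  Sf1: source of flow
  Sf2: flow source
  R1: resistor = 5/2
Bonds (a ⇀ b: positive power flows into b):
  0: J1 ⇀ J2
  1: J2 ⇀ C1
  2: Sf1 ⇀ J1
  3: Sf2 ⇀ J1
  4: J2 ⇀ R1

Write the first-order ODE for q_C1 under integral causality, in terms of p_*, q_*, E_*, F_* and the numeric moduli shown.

b2 →Sf1  (Sf1 (Sf) sets flow on bond)
b3 →Sf2  (Sf2 fixes flow; stroke at Sf2)
b0 →J1  (closing 0-jn rule on J1)
b1 →J2  (C1: C, integral causality)
b4 →R1  (common-e at J2 fixed by 1)

dq_C1/dt = F_Sf1 + F_Sf2 - 2*q_C1/5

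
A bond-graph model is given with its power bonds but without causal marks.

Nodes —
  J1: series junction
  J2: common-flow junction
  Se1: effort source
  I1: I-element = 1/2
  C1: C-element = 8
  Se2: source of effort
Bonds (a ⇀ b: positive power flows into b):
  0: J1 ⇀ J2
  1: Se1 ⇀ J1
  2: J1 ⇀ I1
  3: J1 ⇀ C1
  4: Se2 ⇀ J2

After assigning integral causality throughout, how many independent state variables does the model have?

#1 stroke→J1  (Se1 fixes effort; stroke away)
#4 stroke→J2  (Se2: effort source, stroke at far end)
#0 stroke→J1  (closing 1-jn rule on J2)
#2 stroke→I1  (prefer integral on I1)
#3 stroke→J1  (J1 flow already set via bond 2)

2  (C1, I1 all integral)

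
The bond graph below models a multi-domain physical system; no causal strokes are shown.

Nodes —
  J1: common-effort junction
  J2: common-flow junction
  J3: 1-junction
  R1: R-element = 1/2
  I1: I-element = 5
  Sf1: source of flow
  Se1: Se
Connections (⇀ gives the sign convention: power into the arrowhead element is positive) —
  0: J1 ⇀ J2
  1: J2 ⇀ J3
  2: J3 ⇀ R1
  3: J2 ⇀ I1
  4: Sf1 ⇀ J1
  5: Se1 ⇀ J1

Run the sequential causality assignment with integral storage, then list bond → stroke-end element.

β0 →J2
β1 →J2
β2 →J3
β3 →I1
β4 →Sf1
β5 →J1

bond 4 →Sf1  (source Sf1 imposes f)
bond 5 →J1  (source Se1 imposes e)
bond 0 →J2  (common-e at J1 fixed by 5)
bond 3 →I1  (I1 integral (f out))
bond 1 →J2  (1-jn J2 has f-setter on 3)
bond 2 →J3  (J3 flow already set via bond 1)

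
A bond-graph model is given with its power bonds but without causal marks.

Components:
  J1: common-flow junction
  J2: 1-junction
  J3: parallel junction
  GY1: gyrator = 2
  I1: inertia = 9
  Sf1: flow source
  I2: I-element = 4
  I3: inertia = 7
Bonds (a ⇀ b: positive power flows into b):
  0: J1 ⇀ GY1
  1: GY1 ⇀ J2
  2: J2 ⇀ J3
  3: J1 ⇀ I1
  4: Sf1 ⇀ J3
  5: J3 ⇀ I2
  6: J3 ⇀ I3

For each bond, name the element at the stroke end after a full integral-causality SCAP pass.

bond 0 |J1
bond 1 |J2
bond 2 |J3
bond 3 |I1
bond 4 |Sf1
bond 5 |I2
bond 6 |I3

b4 →Sf1  (Sf1 fixes flow; stroke at Sf1)
b3 →I1  (I1: I, integral causality)
b0 →J1  (J1: bond 3 brought flow, rest push out)
b1 →J2  (through GY1, causality inverts; strokes same side of GY1)
b2 →J3  (closing 1-jn rule on J2)
b5 →I2  (J3: bond 2 brought effort, rest push out)
b6 →I3  (J3 effort already set via bond 2)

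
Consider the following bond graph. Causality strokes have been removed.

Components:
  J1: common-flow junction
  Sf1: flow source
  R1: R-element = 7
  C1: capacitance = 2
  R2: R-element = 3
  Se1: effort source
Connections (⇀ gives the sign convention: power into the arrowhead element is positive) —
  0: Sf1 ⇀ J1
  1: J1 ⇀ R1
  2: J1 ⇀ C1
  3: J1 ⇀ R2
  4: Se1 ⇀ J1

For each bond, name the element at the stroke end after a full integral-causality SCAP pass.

β0 |Sf1
β1 |J1
β2 |J1
β3 |J1
β4 |J1

β0 stroke at Sf1  (source Sf1 imposes f)
β4 stroke at J1  (Se1 (Se) sets effort on bond)
β1 stroke at J1  (1-jn J1 has f-setter on 0)
β2 stroke at J1  (common-f at J1 fixed by 0)
β3 stroke at J1  (J1: bond 0 brought flow, rest push out)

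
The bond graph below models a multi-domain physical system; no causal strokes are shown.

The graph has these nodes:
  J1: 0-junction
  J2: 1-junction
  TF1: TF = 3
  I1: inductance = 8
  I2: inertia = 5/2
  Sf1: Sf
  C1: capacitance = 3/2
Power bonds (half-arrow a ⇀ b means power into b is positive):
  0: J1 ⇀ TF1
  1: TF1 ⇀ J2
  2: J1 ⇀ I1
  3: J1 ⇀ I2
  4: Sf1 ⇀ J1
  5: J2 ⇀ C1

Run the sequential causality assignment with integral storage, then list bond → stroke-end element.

#4 |Sf1  (Sf1: flow source, stroke at near end)
#2 |I1  (I1 integral (f out))
#3 |I2  (I2 integral (f out))
#0 |J1  (only one effort-in slot at J1)
#1 |TF1  (TF1 one-in-one-out from 0)
#5 |J2  (J2: bond 1 brought flow, rest push out)

β0 stroke→J1
β1 stroke→TF1
β2 stroke→I1
β3 stroke→I2
β4 stroke→Sf1
β5 stroke→J2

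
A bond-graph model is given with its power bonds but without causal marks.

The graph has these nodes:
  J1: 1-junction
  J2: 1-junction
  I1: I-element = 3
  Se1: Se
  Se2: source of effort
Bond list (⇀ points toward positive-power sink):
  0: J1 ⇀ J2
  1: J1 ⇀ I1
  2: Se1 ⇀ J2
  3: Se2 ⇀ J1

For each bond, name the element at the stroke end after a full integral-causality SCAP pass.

#2 stroke at J2  (Se1 (Se) sets effort on bond)
#3 stroke at J1  (source Se2 imposes e)
#0 stroke at J1  (only one flow-in slot at J2)
#1 stroke at I1  (J1 needs exactly one f-in)

β0 →J1
β1 →I1
β2 →J2
β3 →J1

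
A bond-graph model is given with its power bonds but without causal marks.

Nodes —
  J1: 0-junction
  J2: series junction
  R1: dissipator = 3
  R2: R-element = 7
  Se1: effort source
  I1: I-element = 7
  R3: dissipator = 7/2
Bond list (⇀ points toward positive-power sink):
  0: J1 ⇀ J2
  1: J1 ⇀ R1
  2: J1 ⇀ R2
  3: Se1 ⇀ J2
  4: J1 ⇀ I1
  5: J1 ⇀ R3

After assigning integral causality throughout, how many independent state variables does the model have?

#3 |J2  (Se1: effort source, stroke at far end)
#0 |J1  (only one flow-in slot at J2)
#1 |R1  (J1: bond 0 brought effort, rest push out)
#2 |R2  (J1: bond 0 brought effort, rest push out)
#4 |I1  (J1 effort already set via bond 0)
#5 |R3  (common-e at J1 fixed by 0)

1  (I1 all integral)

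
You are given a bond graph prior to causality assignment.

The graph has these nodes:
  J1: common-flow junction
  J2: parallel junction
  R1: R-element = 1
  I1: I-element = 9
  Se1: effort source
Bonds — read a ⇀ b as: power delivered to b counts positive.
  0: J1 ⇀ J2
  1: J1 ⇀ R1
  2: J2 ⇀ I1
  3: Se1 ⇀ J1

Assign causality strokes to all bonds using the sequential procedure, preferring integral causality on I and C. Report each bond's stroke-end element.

β0 →J2
β1 →J1
β2 →I1
β3 →J1

b3 stroke→J1  (source Se1 imposes e)
b2 stroke→I1  (I1 integral (f out))
b0 stroke→J2  (J2: last free bond brings effort in)
b1 stroke→J1  (J1 flow already set via bond 0)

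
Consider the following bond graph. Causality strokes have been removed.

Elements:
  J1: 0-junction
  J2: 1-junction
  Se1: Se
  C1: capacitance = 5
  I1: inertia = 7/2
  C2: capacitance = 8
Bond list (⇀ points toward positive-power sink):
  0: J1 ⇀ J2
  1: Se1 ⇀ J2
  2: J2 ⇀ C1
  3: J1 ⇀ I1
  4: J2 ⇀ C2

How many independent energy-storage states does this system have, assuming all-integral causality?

3  (C1, C2, I1 all integral)

β1 →J2  (Se1: effort source, stroke at far end)
β2 →J2  (prefer integral on C1)
β3 →I1  (I1: I, integral causality)
β0 →J1  (only one effort-in slot at J1)
β4 →J2  (common-f at J2 fixed by 0)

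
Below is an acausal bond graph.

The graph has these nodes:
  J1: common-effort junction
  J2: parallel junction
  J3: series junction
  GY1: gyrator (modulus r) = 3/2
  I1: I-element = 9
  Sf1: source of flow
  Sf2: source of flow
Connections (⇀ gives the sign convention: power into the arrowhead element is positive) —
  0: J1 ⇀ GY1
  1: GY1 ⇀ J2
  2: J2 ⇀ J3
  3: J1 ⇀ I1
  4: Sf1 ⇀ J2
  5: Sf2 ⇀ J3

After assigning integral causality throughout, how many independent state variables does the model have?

1  (I1 all integral)

b4 stroke at Sf1  (Sf1 fixes flow; stroke at Sf1)
b5 stroke at Sf2  (source Sf2 imposes f)
b2 stroke at J3  (1-jn J3 has f-setter on 5)
b1 stroke at J2  (only one effort-in slot at J2)
b0 stroke at J1  (GY GY1: same side as bond 1)
b3 stroke at I1  (0-jn J1 has e-setter on 0)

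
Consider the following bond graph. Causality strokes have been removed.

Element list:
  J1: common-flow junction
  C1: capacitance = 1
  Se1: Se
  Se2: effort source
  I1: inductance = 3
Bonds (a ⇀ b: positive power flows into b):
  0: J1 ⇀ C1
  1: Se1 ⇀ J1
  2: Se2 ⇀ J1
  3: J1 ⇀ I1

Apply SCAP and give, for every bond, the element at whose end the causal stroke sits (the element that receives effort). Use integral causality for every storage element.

β0 stroke at J1
β1 stroke at J1
β2 stroke at J1
β3 stroke at I1

#1 →J1  (Se1: effort source, stroke at far end)
#2 →J1  (Se2 fixes effort; stroke away)
#0 →J1  (C1: C, integral causality)
#3 →I1  (only one flow-in slot at J1)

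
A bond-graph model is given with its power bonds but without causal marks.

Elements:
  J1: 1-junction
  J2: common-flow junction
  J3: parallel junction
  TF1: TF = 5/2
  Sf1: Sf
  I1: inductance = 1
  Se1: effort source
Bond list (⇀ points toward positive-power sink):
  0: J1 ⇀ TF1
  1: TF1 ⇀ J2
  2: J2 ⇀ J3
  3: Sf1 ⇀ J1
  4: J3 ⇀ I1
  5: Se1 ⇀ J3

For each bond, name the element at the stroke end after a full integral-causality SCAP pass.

b0 |J1
b1 |TF1
b2 |J2
b3 |Sf1
b4 |I1
b5 |J3

b3 →Sf1  (Sf1 (Sf) sets flow on bond)
b5 →J3  (source Se1 imposes e)
b0 →J1  (J1: bond 3 brought flow, rest push out)
b2 →J2  (J3: bond 5 brought effort, rest push out)
b4 →I1  (J3: bond 5 brought effort, rest push out)
b1 →TF1  (TF1: transformer flips bond 0)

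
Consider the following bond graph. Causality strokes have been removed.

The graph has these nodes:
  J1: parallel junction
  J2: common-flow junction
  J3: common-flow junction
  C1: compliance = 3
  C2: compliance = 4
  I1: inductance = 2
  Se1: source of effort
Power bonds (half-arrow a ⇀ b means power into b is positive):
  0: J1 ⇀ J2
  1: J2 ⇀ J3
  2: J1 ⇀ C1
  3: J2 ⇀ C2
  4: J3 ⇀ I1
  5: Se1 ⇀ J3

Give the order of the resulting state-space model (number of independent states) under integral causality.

#5 |J3  (source Se1 imposes e)
#2 |J1  (C1 outputs effort q/C1)
#0 |J2  (J1: bond 2 brought effort, rest push out)
#3 |J2  (prefer integral on C2)
#1 |J3  (closing 1-jn rule on J2)
#4 |I1  (J3 needs exactly one f-in)

3  (C1, C2, I1 all integral)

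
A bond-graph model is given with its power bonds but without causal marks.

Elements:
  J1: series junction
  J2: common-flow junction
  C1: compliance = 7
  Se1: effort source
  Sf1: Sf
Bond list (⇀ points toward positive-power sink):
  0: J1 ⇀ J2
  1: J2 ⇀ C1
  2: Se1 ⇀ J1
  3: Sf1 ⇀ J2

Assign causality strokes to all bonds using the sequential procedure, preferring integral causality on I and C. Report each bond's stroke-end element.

b2 |J1  (Se1 fixes effort; stroke away)
b3 |Sf1  (Sf1 (Sf) sets flow on bond)
b0 |J2  (J1: last free bond brings flow in)
b1 |J2  (J2: bond 3 brought flow, rest push out)

β0 stroke→J2
β1 stroke→J2
β2 stroke→J1
β3 stroke→Sf1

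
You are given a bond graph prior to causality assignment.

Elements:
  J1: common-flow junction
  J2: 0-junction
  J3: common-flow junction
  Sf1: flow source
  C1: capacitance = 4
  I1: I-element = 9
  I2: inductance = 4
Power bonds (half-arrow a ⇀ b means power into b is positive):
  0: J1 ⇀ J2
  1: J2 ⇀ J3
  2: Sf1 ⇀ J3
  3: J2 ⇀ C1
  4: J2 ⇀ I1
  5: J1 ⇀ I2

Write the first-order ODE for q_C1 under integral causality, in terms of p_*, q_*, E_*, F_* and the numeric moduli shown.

dq_C1/dt = -F_Sf1 - p_I1/9 + p_I2/4

β2 stroke at Sf1  (Sf1: flow source, stroke at near end)
β1 stroke at J3  (common-f at J3 fixed by 2)
β3 stroke at J2  (prefer integral on C1)
β0 stroke at J1  (0-jn J2 has e-setter on 3)
β4 stroke at I1  (common-e at J2 fixed by 3)
β5 stroke at I2  (J1 needs exactly one f-in)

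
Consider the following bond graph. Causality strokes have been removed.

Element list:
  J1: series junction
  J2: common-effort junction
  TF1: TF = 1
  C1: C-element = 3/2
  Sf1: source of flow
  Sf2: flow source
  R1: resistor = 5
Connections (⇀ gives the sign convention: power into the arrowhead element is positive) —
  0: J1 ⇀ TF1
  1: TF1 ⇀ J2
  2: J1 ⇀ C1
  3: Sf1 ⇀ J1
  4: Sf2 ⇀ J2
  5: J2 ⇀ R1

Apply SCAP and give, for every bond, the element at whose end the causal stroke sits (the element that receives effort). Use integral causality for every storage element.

#3 stroke→Sf1  (Sf1: flow source, stroke at near end)
#4 stroke→Sf2  (Sf2 fixes flow; stroke at Sf2)
#0 stroke→J1  (1-jn J1 has f-setter on 3)
#2 stroke→J1  (J1 flow already set via bond 3)
#1 stroke→TF1  (TF1 one-in-one-out from 0)
#5 stroke→J2  (only one effort-in slot at J2)

β0 →J1
β1 →TF1
β2 →J1
β3 →Sf1
β4 →Sf2
β5 →J2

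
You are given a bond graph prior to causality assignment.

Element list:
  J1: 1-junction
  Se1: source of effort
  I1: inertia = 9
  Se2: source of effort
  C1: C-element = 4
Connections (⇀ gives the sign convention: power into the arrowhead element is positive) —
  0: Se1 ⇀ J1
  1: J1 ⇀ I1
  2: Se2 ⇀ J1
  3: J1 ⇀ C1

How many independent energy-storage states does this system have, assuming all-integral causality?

2  (C1, I1 all integral)

β0 stroke at J1  (Se1 fixes effort; stroke away)
β2 stroke at J1  (Se2: effort source, stroke at far end)
β1 stroke at I1  (I1 integral (f out))
β3 stroke at J1  (common-f at J1 fixed by 1)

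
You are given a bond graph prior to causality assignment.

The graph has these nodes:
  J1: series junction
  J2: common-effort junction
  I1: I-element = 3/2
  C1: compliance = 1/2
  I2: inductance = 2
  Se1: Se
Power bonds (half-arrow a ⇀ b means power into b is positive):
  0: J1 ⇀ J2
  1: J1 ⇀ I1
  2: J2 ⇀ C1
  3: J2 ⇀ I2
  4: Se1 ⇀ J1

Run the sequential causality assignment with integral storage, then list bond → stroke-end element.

b0 stroke at J1
b1 stroke at I1
b2 stroke at J2
b3 stroke at I2
b4 stroke at J1

b4 |J1  (Se1: effort source, stroke at far end)
b1 |I1  (I1: I, integral causality)
b0 |J1  (1-jn J1 has f-setter on 1)
b2 |J2  (C1 integral (e out))
b3 |I2  (J2: bond 2 brought effort, rest push out)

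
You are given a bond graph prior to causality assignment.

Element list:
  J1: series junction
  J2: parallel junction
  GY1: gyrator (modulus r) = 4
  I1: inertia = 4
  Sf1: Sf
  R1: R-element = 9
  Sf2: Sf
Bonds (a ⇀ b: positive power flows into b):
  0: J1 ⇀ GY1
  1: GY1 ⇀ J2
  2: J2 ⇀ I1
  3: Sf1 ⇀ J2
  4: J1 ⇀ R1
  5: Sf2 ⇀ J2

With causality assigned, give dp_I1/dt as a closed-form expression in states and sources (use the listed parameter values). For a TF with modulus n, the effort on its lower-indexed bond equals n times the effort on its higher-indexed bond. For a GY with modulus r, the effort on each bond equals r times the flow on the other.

dp_I1/dt = 16*F_Sf1/9 + 16*F_Sf2/9 - 4*p_I1/9

#3 stroke→Sf1  (Sf1 (Sf) sets flow on bond)
#5 stroke→Sf2  (source Sf2 imposes f)
#2 stroke→I1  (prefer integral on I1)
#1 stroke→J2  (J2 needs exactly one e-in)
#0 stroke→J1  (GY1 both-in/both-out from 1)
#4 stroke→R1  (J1: last free bond brings flow in)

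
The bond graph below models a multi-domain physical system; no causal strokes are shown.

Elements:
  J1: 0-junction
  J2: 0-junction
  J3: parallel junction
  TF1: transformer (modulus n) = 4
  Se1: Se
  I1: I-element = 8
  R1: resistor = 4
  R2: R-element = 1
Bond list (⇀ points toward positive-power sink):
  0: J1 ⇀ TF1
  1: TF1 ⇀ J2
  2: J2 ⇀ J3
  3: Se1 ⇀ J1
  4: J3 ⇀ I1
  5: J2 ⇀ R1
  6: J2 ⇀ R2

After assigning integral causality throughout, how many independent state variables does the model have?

b3 |J1  (Se1: effort source, stroke at far end)
b0 |TF1  (0-jn J1 has e-setter on 3)
b1 |J2  (TF TF1: opposite of bond 0)
b2 |J3  (common-e at J2 fixed by 1)
b5 |R1  (J2: bond 1 brought effort, rest push out)
b6 |R2  (0-jn J2 has e-setter on 1)
b4 |I1  (J3: bond 2 brought effort, rest push out)

1  (I1 all integral)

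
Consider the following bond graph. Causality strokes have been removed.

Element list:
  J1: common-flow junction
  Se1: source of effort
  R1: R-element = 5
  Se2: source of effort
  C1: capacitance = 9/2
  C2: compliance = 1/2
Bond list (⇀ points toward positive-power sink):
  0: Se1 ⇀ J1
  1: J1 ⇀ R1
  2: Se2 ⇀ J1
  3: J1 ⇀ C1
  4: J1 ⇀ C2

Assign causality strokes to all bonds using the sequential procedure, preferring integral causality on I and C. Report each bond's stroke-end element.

β0 →J1
β1 →R1
β2 →J1
β3 →J1
β4 →J1

b0 stroke at J1  (Se1 (Se) sets effort on bond)
b2 stroke at J1  (source Se2 imposes e)
b3 stroke at J1  (C1: C, integral causality)
b4 stroke at J1  (C2: C, integral causality)
b1 stroke at R1  (closing 1-jn rule on J1)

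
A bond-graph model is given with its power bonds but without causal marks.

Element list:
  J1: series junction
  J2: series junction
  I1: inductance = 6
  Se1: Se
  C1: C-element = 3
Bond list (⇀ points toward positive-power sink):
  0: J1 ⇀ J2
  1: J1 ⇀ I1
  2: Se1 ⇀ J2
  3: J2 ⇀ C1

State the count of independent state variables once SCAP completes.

2  (C1, I1 all integral)

b2 stroke at J2  (Se1 (Se) sets effort on bond)
b1 stroke at I1  (prefer integral on I1)
b0 stroke at J1  (J1 flow already set via bond 1)
b3 stroke at J2  (common-f at J2 fixed by 0)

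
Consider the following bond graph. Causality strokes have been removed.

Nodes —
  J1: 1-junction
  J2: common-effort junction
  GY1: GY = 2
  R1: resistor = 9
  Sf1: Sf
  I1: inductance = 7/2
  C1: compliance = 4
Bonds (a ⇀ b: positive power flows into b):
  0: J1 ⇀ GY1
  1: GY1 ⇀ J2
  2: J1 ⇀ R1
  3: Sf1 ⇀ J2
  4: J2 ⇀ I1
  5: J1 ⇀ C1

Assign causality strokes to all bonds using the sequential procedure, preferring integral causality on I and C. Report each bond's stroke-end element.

b0 stroke at J1
b1 stroke at J2
b2 stroke at R1
b3 stroke at Sf1
b4 stroke at I1
b5 stroke at J1

b3 stroke→Sf1  (Sf1: flow source, stroke at near end)
b4 stroke→I1  (prefer integral on I1)
b1 stroke→J2  (J2 needs exactly one e-in)
b0 stroke→J1  (GY1 both-in/both-out from 1)
b5 stroke→J1  (C1 outputs effort q/C1)
b2 stroke→R1  (only one flow-in slot at J1)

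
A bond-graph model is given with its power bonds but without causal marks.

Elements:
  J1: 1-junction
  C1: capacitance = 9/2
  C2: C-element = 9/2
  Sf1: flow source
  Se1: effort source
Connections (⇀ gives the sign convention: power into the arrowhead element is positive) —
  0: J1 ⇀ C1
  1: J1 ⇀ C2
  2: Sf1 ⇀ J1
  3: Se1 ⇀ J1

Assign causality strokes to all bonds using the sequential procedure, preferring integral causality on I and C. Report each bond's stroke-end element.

β0 stroke at J1
β1 stroke at J1
β2 stroke at Sf1
β3 stroke at J1

β2 stroke at Sf1  (Sf1 (Sf) sets flow on bond)
β3 stroke at J1  (Se1 fixes effort; stroke away)
β0 stroke at J1  (1-jn J1 has f-setter on 2)
β1 stroke at J1  (J1 flow already set via bond 2)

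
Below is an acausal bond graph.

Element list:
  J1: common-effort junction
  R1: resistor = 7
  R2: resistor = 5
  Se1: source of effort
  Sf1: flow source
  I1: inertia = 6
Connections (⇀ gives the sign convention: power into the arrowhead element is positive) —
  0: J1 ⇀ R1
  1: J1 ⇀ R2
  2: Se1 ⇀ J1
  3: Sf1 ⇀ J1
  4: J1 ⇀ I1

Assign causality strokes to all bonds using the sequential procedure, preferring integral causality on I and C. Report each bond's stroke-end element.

β0 |R1
β1 |R2
β2 |J1
β3 |Sf1
β4 |I1

β2 →J1  (source Se1 imposes e)
β3 →Sf1  (source Sf1 imposes f)
β0 →R1  (common-e at J1 fixed by 2)
β1 →R2  (common-e at J1 fixed by 2)
β4 →I1  (0-jn J1 has e-setter on 2)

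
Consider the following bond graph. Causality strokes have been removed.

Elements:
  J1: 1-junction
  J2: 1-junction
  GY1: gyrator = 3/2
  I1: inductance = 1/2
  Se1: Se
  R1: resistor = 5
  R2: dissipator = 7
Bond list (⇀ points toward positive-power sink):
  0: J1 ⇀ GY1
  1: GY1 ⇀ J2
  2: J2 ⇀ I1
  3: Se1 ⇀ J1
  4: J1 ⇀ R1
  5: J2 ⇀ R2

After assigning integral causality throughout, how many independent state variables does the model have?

1  (I1 all integral)

b3 →J1  (Se1 fixes effort; stroke away)
b2 →I1  (I1 integral (f out))
b1 →J2  (1-jn J2 has f-setter on 2)
b5 →J2  (1-jn J2 has f-setter on 2)
b0 →J1  (through GY1, causality inverts; strokes same side of GY1)
b4 →R1  (closing 1-jn rule on J1)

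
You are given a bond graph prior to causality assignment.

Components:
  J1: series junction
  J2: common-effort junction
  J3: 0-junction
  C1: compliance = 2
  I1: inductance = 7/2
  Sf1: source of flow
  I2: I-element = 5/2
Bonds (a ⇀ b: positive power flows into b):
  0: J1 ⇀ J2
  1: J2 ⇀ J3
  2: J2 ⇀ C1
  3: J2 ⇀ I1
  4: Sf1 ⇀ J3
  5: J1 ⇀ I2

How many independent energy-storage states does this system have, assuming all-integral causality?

3  (C1, I1, I2 all integral)

b4 stroke→Sf1  (source Sf1 imposes f)
b1 stroke→J3  (only one effort-in slot at J3)
b2 stroke→J2  (prefer integral on C1)
b0 stroke→J1  (common-e at J2 fixed by 2)
b3 stroke→I1  (0-jn J2 has e-setter on 2)
b5 stroke→I2  (closing 1-jn rule on J1)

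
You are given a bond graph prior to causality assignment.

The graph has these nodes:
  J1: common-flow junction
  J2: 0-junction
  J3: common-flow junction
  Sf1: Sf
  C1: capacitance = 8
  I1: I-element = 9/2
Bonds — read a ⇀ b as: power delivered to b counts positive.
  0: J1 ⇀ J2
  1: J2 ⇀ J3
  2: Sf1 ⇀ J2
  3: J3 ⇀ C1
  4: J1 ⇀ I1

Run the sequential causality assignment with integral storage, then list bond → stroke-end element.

#2 stroke→Sf1  (Sf1 (Sf) sets flow on bond)
#3 stroke→J3  (C1: C, integral causality)
#1 stroke→J2  (J3 needs exactly one f-in)
#0 stroke→J1  (J2 effort already set via bond 1)
#4 stroke→I1  (J1 needs exactly one f-in)

b0 stroke→J1
b1 stroke→J2
b2 stroke→Sf1
b3 stroke→J3
b4 stroke→I1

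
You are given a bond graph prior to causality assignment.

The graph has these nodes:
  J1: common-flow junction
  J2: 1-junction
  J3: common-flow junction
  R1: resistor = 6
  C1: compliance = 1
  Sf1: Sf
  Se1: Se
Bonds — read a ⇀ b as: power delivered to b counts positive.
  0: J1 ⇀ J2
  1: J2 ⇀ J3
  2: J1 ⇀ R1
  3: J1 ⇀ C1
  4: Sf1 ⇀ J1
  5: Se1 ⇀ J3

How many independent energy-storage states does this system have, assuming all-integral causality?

β4 stroke→Sf1  (source Sf1 imposes f)
β5 stroke→J3  (Se1: effort source, stroke at far end)
β0 stroke→J1  (1-jn J1 has f-setter on 4)
β2 stroke→J1  (J1 flow already set via bond 4)
β3 stroke→J1  (1-jn J1 has f-setter on 4)
β1 stroke→J2  (J2: bond 0 brought flow, rest push out)

1  (C1 all integral)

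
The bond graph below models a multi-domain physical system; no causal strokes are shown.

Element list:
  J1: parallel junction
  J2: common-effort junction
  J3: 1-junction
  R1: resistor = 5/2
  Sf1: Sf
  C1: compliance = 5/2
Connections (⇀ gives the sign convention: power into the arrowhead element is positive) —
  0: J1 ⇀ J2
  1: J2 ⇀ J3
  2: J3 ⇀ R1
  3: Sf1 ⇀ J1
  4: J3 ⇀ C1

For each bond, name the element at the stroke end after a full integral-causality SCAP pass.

b3 →Sf1  (source Sf1 imposes f)
b0 →J1  (closing 0-jn rule on J1)
b1 →J2  (only one effort-in slot at J2)
b2 →J3  (common-f at J3 fixed by 1)
b4 →J3  (J3 flow already set via bond 1)

b0 →J1
b1 →J2
b2 →J3
b3 →Sf1
b4 →J3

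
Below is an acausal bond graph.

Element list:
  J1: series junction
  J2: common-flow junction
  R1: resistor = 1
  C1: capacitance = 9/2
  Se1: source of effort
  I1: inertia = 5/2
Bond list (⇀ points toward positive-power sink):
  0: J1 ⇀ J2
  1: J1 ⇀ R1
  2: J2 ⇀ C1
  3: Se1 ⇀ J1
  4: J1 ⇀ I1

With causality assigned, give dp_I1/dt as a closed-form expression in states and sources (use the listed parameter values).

dp_I1/dt = E_Se1 - 2*p_I1/5 - 2*q_C1/9

β3 stroke→J1  (Se1 (Se) sets effort on bond)
β2 stroke→J2  (C1 outputs effort q/C1)
β0 stroke→J1  (J2 needs exactly one f-in)
β4 stroke→I1  (prefer integral on I1)
β1 stroke→J1  (1-jn J1 has f-setter on 4)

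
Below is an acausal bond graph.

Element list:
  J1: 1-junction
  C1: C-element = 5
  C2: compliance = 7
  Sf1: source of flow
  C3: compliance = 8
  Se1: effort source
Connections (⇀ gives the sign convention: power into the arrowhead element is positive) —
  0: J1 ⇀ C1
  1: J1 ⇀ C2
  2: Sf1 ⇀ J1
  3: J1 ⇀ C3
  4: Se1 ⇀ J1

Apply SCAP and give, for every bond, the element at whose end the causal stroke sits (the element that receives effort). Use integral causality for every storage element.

bond 0 →J1
bond 1 →J1
bond 2 →Sf1
bond 3 →J1
bond 4 →J1

#2 →Sf1  (Sf1 fixes flow; stroke at Sf1)
#4 →J1  (Se1: effort source, stroke at far end)
#0 →J1  (common-f at J1 fixed by 2)
#1 →J1  (common-f at J1 fixed by 2)
#3 →J1  (J1 flow already set via bond 2)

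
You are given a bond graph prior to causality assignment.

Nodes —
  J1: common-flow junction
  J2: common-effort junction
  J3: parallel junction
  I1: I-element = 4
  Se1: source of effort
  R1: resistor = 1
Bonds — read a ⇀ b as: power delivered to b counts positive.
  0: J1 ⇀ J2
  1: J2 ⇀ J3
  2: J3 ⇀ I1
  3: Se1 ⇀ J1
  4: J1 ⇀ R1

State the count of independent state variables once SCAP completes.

bond 3 |J1  (Se1: effort source, stroke at far end)
bond 2 |I1  (I1 integral (f out))
bond 1 |J3  (only one effort-in slot at J3)
bond 0 |J2  (closing 0-jn rule on J2)
bond 4 |J1  (1-jn J1 has f-setter on 0)

1  (I1 all integral)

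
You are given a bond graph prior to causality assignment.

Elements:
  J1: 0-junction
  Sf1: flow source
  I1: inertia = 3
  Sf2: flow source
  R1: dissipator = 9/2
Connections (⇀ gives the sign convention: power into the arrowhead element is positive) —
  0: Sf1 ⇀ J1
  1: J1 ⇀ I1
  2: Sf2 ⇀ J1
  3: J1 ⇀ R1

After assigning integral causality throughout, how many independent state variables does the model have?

β0 stroke→Sf1  (Sf1 fixes flow; stroke at Sf1)
β2 stroke→Sf2  (source Sf2 imposes f)
β1 stroke→I1  (I1 integral (f out))
β3 stroke→J1  (only one effort-in slot at J1)

1  (I1 all integral)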